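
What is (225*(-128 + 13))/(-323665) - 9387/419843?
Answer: 82370466/1430405101 ≈ 0.057585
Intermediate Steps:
(225*(-128 + 13))/(-323665) - 9387/419843 = (225*(-115))*(-1/323665) - 9387*1/419843 = -25875*(-1/323665) - 9387/419843 = 5175/64733 - 9387/419843 = 82370466/1430405101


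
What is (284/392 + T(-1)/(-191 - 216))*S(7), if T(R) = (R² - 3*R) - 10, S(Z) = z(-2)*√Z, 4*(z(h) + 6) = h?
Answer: -383305*√7/79772 ≈ -12.713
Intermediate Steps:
z(h) = -6 + h/4
S(Z) = -13*√Z/2 (S(Z) = (-6 + (¼)*(-2))*√Z = (-6 - ½)*√Z = -13*√Z/2)
T(R) = -10 + R² - 3*R
(284/392 + T(-1)/(-191 - 216))*S(7) = (284/392 + (-10 + (-1)² - 3*(-1))/(-191 - 216))*(-13*√7/2) = (284*(1/392) + (-10 + 1 + 3)/(-407))*(-13*√7/2) = (71/98 - 6*(-1/407))*(-13*√7/2) = (71/98 + 6/407)*(-13*√7/2) = 29485*(-13*√7/2)/39886 = -383305*√7/79772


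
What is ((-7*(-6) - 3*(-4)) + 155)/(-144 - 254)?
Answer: -209/398 ≈ -0.52513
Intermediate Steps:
((-7*(-6) - 3*(-4)) + 155)/(-144 - 254) = ((42 + 12) + 155)/(-398) = (54 + 155)*(-1/398) = 209*(-1/398) = -209/398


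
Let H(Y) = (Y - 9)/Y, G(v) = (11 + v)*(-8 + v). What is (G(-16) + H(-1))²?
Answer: 16900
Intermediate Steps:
G(v) = (-8 + v)*(11 + v)
H(Y) = (-9 + Y)/Y
(G(-16) + H(-1))² = ((-88 + (-16)² + 3*(-16)) + (-9 - 1)/(-1))² = ((-88 + 256 - 48) - 1*(-10))² = (120 + 10)² = 130² = 16900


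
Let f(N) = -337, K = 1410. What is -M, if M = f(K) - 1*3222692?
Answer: 3223029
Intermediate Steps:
M = -3223029 (M = -337 - 1*3222692 = -337 - 3222692 = -3223029)
-M = -1*(-3223029) = 3223029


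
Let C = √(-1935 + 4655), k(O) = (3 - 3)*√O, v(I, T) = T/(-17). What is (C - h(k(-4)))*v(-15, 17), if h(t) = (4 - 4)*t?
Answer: -4*√170 ≈ -52.154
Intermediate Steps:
v(I, T) = -T/17 (v(I, T) = T*(-1/17) = -T/17)
k(O) = 0 (k(O) = 0*√O = 0)
h(t) = 0 (h(t) = 0*t = 0)
C = 4*√170 (C = √2720 = 4*√170 ≈ 52.154)
(C - h(k(-4)))*v(-15, 17) = (4*√170 - 1*0)*(-1/17*17) = (4*√170 + 0)*(-1) = (4*√170)*(-1) = -4*√170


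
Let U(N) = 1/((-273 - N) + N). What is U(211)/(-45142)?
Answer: 1/12323766 ≈ 8.1144e-8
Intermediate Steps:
U(N) = -1/273 (U(N) = 1/(-273) = -1/273)
U(211)/(-45142) = -1/273/(-45142) = -1/273*(-1/45142) = 1/12323766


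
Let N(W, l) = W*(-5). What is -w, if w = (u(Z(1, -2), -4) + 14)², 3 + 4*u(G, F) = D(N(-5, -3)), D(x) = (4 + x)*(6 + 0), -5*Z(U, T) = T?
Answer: -51529/16 ≈ -3220.6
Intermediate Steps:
N(W, l) = -5*W
Z(U, T) = -T/5
D(x) = 24 + 6*x (D(x) = (4 + x)*6 = 24 + 6*x)
u(G, F) = 171/4 (u(G, F) = -¾ + (24 + 6*(-5*(-5)))/4 = -¾ + (24 + 6*25)/4 = -¾ + (24 + 150)/4 = -¾ + (¼)*174 = -¾ + 87/2 = 171/4)
w = 51529/16 (w = (171/4 + 14)² = (227/4)² = 51529/16 ≈ 3220.6)
-w = -1*51529/16 = -51529/16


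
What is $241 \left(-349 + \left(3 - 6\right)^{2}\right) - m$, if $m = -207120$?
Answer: $125180$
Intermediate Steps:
$241 \left(-349 + \left(3 - 6\right)^{2}\right) - m = 241 \left(-349 + \left(3 - 6\right)^{2}\right) - -207120 = 241 \left(-349 + \left(-3\right)^{2}\right) + 207120 = 241 \left(-349 + 9\right) + 207120 = 241 \left(-340\right) + 207120 = -81940 + 207120 = 125180$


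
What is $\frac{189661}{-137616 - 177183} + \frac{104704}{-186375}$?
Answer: $- \frac{7589864819}{6518962625} \approx -1.1643$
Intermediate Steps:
$\frac{189661}{-137616 - 177183} + \frac{104704}{-186375} = \frac{189661}{-137616 - 177183} + 104704 \left(- \frac{1}{186375}\right) = \frac{189661}{-314799} - \frac{104704}{186375} = 189661 \left(- \frac{1}{314799}\right) - \frac{104704}{186375} = - \frac{189661}{314799} - \frac{104704}{186375} = - \frac{7589864819}{6518962625}$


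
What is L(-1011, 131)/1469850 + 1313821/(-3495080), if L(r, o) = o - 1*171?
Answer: -38625192001/102744866760 ≈ -0.37593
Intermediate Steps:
L(r, o) = -171 + o (L(r, o) = o - 171 = -171 + o)
L(-1011, 131)/1469850 + 1313821/(-3495080) = (-171 + 131)/1469850 + 1313821/(-3495080) = -40*1/1469850 + 1313821*(-1/3495080) = -4/146985 - 1313821/3495080 = -38625192001/102744866760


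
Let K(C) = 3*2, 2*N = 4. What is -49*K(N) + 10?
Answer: -284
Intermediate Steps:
N = 2 (N = (1/2)*4 = 2)
K(C) = 6
-49*K(N) + 10 = -49*6 + 10 = -294 + 10 = -284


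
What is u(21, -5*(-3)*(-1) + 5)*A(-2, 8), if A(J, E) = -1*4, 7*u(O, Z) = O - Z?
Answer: -124/7 ≈ -17.714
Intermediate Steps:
u(O, Z) = -Z/7 + O/7 (u(O, Z) = (O - Z)/7 = -Z/7 + O/7)
A(J, E) = -4
u(21, -5*(-3)*(-1) + 5)*A(-2, 8) = (-(-5*(-3)*(-1) + 5)/7 + (1/7)*21)*(-4) = (-(15*(-1) + 5)/7 + 3)*(-4) = (-(-15 + 5)/7 + 3)*(-4) = (-1/7*(-10) + 3)*(-4) = (10/7 + 3)*(-4) = (31/7)*(-4) = -124/7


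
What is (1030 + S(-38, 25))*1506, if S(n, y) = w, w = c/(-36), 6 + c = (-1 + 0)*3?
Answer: 3103113/2 ≈ 1.5516e+6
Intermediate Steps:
c = -9 (c = -6 + (-1 + 0)*3 = -6 - 1*3 = -6 - 3 = -9)
w = ¼ (w = -9/(-36) = -9*(-1/36) = ¼ ≈ 0.25000)
S(n, y) = ¼
(1030 + S(-38, 25))*1506 = (1030 + ¼)*1506 = (4121/4)*1506 = 3103113/2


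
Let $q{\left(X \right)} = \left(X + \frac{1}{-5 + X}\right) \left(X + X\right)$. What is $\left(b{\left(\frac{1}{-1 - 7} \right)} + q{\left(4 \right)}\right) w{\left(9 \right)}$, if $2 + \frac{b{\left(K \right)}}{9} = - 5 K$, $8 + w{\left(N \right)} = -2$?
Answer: $- \frac{465}{4} \approx -116.25$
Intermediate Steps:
$q{\left(X \right)} = 2 X \left(X + \frac{1}{-5 + X}\right)$ ($q{\left(X \right)} = \left(X + \frac{1}{-5 + X}\right) 2 X = 2 X \left(X + \frac{1}{-5 + X}\right)$)
$w{\left(N \right)} = -10$ ($w{\left(N \right)} = -8 - 2 = -10$)
$b{\left(K \right)} = -18 - 45 K$ ($b{\left(K \right)} = -18 + 9 \left(- 5 K\right) = -18 - 45 K$)
$\left(b{\left(\frac{1}{-1 - 7} \right)} + q{\left(4 \right)}\right) w{\left(9 \right)} = \left(\left(-18 - \frac{45}{-1 - 7}\right) + 2 \cdot 4 \frac{1}{-5 + 4} \left(1 + 4^{2} - 20\right)\right) \left(-10\right) = \left(\left(-18 - \frac{45}{-8}\right) + 2 \cdot 4 \frac{1}{-1} \left(1 + 16 - 20\right)\right) \left(-10\right) = \left(\left(-18 - - \frac{45}{8}\right) + 2 \cdot 4 \left(-1\right) \left(-3\right)\right) \left(-10\right) = \left(\left(-18 + \frac{45}{8}\right) + 24\right) \left(-10\right) = \left(- \frac{99}{8} + 24\right) \left(-10\right) = \frac{93}{8} \left(-10\right) = - \frac{465}{4}$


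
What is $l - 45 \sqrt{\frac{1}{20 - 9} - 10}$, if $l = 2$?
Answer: $2 - \frac{45 i \sqrt{1199}}{11} \approx 2.0 - 141.65 i$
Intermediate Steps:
$l - 45 \sqrt{\frac{1}{20 - 9} - 10} = 2 - 45 \sqrt{\frac{1}{20 - 9} - 10} = 2 - 45 \sqrt{\frac{1}{11} - 10} = 2 - 45 \sqrt{- \frac{109}{11}} = 2 - 45 \frac{i \sqrt{1199}}{11} = 2 - \frac{45 i \sqrt{1199}}{11}$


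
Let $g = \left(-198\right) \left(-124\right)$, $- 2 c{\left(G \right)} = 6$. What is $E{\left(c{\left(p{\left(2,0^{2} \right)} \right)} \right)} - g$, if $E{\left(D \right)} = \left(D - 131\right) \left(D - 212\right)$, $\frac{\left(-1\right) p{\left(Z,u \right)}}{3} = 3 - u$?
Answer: $4258$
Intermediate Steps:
$p{\left(Z,u \right)} = -9 + 3 u$ ($p{\left(Z,u \right)} = - 3 \left(3 - u\right) = -9 + 3 u$)
$c{\left(G \right)} = -3$ ($c{\left(G \right)} = \left(- \frac{1}{2}\right) 6 = -3$)
$E{\left(D \right)} = \left(-212 + D\right) \left(-131 + D\right)$ ($E{\left(D \right)} = \left(-131 + D\right) \left(-212 + D\right) = \left(-212 + D\right) \left(-131 + D\right)$)
$g = 24552$
$E{\left(c{\left(p{\left(2,0^{2} \right)} \right)} \right)} - g = \left(27772 + \left(-3\right)^{2} - -1029\right) - 24552 = \left(27772 + 9 + 1029\right) - 24552 = 28810 - 24552 = 4258$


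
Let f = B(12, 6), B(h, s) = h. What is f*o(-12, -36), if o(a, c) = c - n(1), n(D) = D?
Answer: -444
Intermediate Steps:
o(a, c) = -1 + c (o(a, c) = c - 1*1 = c - 1 = -1 + c)
f = 12
f*o(-12, -36) = 12*(-1 - 36) = 12*(-37) = -444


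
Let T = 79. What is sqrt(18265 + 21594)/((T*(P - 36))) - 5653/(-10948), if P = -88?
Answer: 5653/10948 - sqrt(39859)/9796 ≈ 0.49597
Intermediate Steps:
sqrt(18265 + 21594)/((T*(P - 36))) - 5653/(-10948) = sqrt(18265 + 21594)/((79*(-88 - 36))) - 5653/(-10948) = sqrt(39859)/((79*(-124))) - 5653*(-1/10948) = sqrt(39859)/(-9796) + 5653/10948 = sqrt(39859)*(-1/9796) + 5653/10948 = -sqrt(39859)/9796 + 5653/10948 = 5653/10948 - sqrt(39859)/9796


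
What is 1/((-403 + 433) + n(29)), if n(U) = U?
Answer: 1/59 ≈ 0.016949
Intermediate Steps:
1/((-403 + 433) + n(29)) = 1/((-403 + 433) + 29) = 1/(30 + 29) = 1/59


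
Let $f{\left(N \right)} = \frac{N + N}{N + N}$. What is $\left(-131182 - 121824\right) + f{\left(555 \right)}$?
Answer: $-253005$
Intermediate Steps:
$f{\left(N \right)} = 1$ ($f{\left(N \right)} = \frac{2 N}{2 N} = 2 N \frac{1}{2 N} = 1$)
$\left(-131182 - 121824\right) + f{\left(555 \right)} = \left(-131182 - 121824\right) + 1 = -253006 + 1 = -253005$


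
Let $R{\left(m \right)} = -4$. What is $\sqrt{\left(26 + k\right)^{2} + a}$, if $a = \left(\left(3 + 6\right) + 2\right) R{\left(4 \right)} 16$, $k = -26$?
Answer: $8 i \sqrt{11} \approx 26.533 i$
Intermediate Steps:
$a = -704$ ($a = \left(\left(3 + 6\right) + 2\right) \left(-4\right) 16 = \left(9 + 2\right) \left(-4\right) 16 = 11 \left(-4\right) 16 = \left(-44\right) 16 = -704$)
$\sqrt{\left(26 + k\right)^{2} + a} = \sqrt{\left(26 - 26\right)^{2} - 704} = \sqrt{0^{2} - 704} = \sqrt{0 - 704} = \sqrt{-704} = 8 i \sqrt{11}$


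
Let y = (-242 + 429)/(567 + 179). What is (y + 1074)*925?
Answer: 741286675/746 ≈ 9.9368e+5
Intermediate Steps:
y = 187/746 ≈ 0.25067
(y + 1074)*925 = (187/746 + 1074)*925 = (801391/746)*925 = 741286675/746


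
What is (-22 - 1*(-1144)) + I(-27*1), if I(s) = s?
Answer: 1095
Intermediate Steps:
(-22 - 1*(-1144)) + I(-27*1) = (-22 - 1*(-1144)) - 27*1 = (-22 + 1144) - 27 = 1122 - 27 = 1095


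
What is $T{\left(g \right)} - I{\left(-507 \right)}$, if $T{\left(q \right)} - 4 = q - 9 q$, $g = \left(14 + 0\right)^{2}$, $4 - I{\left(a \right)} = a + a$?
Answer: $-2582$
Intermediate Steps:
$I{\left(a \right)} = 4 - 2 a$ ($I{\left(a \right)} = 4 - \left(a + a\right) = 4 - 2 a$)
$g = 196$ ($g = 14^{2} = 196$)
$T{\left(q \right)} = 4 - 8 q$ ($T{\left(q \right)} = 4 + \left(q - 9 q\right) = 4 - 8 q$)
$T{\left(g \right)} - I{\left(-507 \right)} = \left(4 - 1568\right) - \left(4 - -1014\right) = \left(4 - 1568\right) - \left(4 + 1014\right) = -1564 - 1018 = -2582$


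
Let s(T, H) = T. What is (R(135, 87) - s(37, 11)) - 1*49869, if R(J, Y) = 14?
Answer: -49892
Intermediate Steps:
(R(135, 87) - s(37, 11)) - 1*49869 = (14 - 1*37) - 1*49869 = (14 - 37) - 49869 = -23 - 49869 = -49892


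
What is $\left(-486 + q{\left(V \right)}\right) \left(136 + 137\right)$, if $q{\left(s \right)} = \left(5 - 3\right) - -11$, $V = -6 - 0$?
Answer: $-129129$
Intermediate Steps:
$V = -6$ ($V = -6 + 0 = -6$)
$q{\left(s \right)} = 13$ ($q{\left(s \right)} = 2 + 11 = 13$)
$\left(-486 + q{\left(V \right)}\right) \left(136 + 137\right) = \left(-486 + 13\right) \left(136 + 137\right) = \left(-473\right) 273 = -129129$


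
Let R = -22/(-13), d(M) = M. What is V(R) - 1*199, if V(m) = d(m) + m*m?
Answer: -32861/169 ≈ -194.44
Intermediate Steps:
R = 22/13 (R = -22*(-1/13) = 22/13 ≈ 1.6923)
V(m) = m + m**2 (V(m) = m + m*m = m + m**2)
V(R) - 1*199 = 22*(1 + 22/13)/13 - 1*199 = (22/13)*(35/13) - 199 = 770/169 - 199 = -32861/169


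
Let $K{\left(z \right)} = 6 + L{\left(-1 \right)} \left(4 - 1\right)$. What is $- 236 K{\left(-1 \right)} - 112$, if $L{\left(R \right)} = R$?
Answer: $-820$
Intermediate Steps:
$K{\left(z \right)} = 3$ ($K{\left(z \right)} = 6 - \left(4 - 1\right) = 6 - 3 = 3$)
$- 236 K{\left(-1 \right)} - 112 = \left(-236\right) 3 - 112 = -708 - 112 = -820$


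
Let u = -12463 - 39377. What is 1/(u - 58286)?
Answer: -1/110126 ≈ -9.0805e-6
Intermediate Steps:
u = -51840
1/(u - 58286) = 1/(-51840 - 58286) = 1/(-110126) = -1/110126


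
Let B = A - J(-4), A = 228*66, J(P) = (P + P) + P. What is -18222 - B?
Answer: -33282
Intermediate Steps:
J(P) = 3*P (J(P) = 2*P + P = 3*P)
A = 15048
B = 15060 (B = 15048 - 3*(-4) = 15048 - 1*(-12) = 15048 + 12 = 15060)
-18222 - B = -18222 - 1*15060 = -18222 - 15060 = -33282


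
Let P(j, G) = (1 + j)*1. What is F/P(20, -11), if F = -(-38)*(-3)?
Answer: -38/7 ≈ -5.4286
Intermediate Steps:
F = -114 (F = -19*6 = -114)
P(j, G) = 1 + j
F/P(20, -11) = -114/(1 + 20) = -114/21 = -114*1/21 = -38/7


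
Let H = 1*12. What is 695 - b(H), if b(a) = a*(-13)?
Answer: 851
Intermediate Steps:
H = 12
b(a) = -13*a
695 - b(H) = 695 - (-13)*12 = 695 - 1*(-156) = 695 + 156 = 851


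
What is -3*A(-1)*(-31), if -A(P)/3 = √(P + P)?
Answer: -279*I*√2 ≈ -394.57*I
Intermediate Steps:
A(P) = -3*√2*√P (A(P) = -3*√(P + P) = -3*√2*√P)
-3*A(-1)*(-31) = -(-9)*√2*√(-1)*(-31) = -(-9)*√2*I*(-31) = -(-9)*I*√2*(-31) = (9*I*√2)*(-31) = -279*I*√2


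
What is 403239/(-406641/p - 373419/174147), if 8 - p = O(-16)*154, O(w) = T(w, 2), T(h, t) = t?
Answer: 2340762071100/7855920503 ≈ 297.96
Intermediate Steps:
O(w) = 2
p = -300 (p = 8 - 2*154 = 8 - 1*308 = 8 - 308 = -300)
403239/(-406641/p - 373419/174147) = 403239/(-406641/(-300) - 373419/174147) = 403239/(-406641*(-1/300) - 373419*1/174147) = 403239/(135547/100 - 124473/58049) = 403239/(7855920503/5804900) = 403239*(5804900/7855920503) = 2340762071100/7855920503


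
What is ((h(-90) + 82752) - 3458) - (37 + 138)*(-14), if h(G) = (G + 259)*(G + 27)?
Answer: 71097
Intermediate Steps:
h(G) = (27 + G)*(259 + G) (h(G) = (259 + G)*(27 + G) = (27 + G)*(259 + G))
((h(-90) + 82752) - 3458) - (37 + 138)*(-14) = (((6993 + (-90)² + 286*(-90)) + 82752) - 3458) - (37 + 138)*(-14) = (((6993 + 8100 - 25740) + 82752) - 3458) - 175*(-14) = ((-10647 + 82752) - 3458) - 1*(-2450) = (72105 - 3458) + 2450 = 68647 + 2450 = 71097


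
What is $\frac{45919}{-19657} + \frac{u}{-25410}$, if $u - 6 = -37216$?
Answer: $- \frac{3957862}{4540767} \approx -0.87163$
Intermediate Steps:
$u = -37210$ ($u = 6 - 37216 = -37210$)
$\frac{45919}{-19657} + \frac{u}{-25410} = \frac{45919}{-19657} - \frac{37210}{-25410} = 45919 \left(- \frac{1}{19657}\right) - - \frac{3721}{2541} = - \frac{45919}{19657} + \frac{3721}{2541} = - \frac{3957862}{4540767}$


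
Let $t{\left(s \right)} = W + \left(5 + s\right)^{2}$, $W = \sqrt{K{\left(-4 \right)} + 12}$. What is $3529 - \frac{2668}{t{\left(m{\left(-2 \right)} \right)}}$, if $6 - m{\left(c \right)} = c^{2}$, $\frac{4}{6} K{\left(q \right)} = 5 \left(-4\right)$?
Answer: $\frac{8405919}{2419} + \frac{8004 i \sqrt{2}}{2419} \approx 3475.0 + 4.6794 i$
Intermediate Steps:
$K{\left(q \right)} = -30$ ($K{\left(q \right)} = \frac{3 \cdot 5 \left(-4\right)}{2} = \frac{3}{2} \left(-20\right) = -30$)
$W = 3 i \sqrt{2}$ ($W = \sqrt{-30 + 12} = \sqrt{-18} = 3 i \sqrt{2} \approx 4.2426 i$)
$m{\left(c \right)} = 6 - c^{2}$
$t{\left(s \right)} = \left(5 + s\right)^{2} + 3 i \sqrt{2}$ ($t{\left(s \right)} = 3 i \sqrt{2} + \left(5 + s\right)^{2} = \left(5 + s\right)^{2} + 3 i \sqrt{2}$)
$3529 - \frac{2668}{t{\left(m{\left(-2 \right)} \right)}} = 3529 - \frac{2668}{\left(5 + \left(6 - \left(-2\right)^{2}\right)\right)^{2} + 3 i \sqrt{2}} = 3529 - \frac{2668}{\left(5 + \left(6 - 4\right)\right)^{2} + 3 i \sqrt{2}} = 3529 - \frac{2668}{\left(5 + 2\right)^{2} + 3 i \sqrt{2}} = 3529 - \frac{2668}{7^{2} + 3 i \sqrt{2}} = 3529 - \frac{2668}{49 + 3 i \sqrt{2}}$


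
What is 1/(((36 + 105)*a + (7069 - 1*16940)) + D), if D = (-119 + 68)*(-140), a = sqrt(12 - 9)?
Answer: -2731/7398718 - 141*sqrt(3)/7398718 ≈ -0.00040213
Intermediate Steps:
a = sqrt(3) ≈ 1.7320
D = 7140 (D = -51*(-140) = 7140)
1/(((36 + 105)*a + (7069 - 1*16940)) + D) = 1/(((36 + 105)*sqrt(3) + (7069 - 1*16940)) + 7140) = 1/((141*sqrt(3) + (7069 - 16940)) + 7140) = 1/((141*sqrt(3) - 9871) + 7140) = 1/((-9871 + 141*sqrt(3)) + 7140) = 1/(-2731 + 141*sqrt(3))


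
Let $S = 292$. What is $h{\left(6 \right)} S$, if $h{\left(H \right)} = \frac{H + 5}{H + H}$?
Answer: $\frac{803}{3} \approx 267.67$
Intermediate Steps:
$h{\left(H \right)} = \frac{5 + H}{2 H}$
$h{\left(6 \right)} S = \frac{5 + 6}{2 \cdot 6} \cdot 292 = \frac{1}{2} \cdot \frac{1}{6} \cdot 11 \cdot 292 = \frac{11}{12} \cdot 292 = \frac{803}{3}$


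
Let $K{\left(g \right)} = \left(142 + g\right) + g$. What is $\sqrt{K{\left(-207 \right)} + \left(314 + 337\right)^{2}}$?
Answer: $\sqrt{423529} \approx 650.79$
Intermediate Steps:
$K{\left(g \right)} = 142 + 2 g$
$\sqrt{K{\left(-207 \right)} + \left(314 + 337\right)^{2}} = \sqrt{\left(142 + 2 \left(-207\right)\right) + \left(314 + 337\right)^{2}} = \sqrt{\left(142 - 414\right) + 651^{2}} = \sqrt{-272 + 423801} = \sqrt{423529}$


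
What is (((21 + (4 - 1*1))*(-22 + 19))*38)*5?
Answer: -13680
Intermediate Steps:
(((21 + (4 - 1*1))*(-22 + 19))*38)*5 = (((21 + (4 - 1))*(-3))*38)*5 = (((21 + 3)*(-3))*38)*5 = ((24*(-3))*38)*5 = -72*38*5 = -2736*5 = -13680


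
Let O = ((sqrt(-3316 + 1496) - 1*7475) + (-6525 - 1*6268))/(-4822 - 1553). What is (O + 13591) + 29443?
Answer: 91454006/2125 - 2*I*sqrt(455)/6375 ≈ 43037.0 - 0.006692*I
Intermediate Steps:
O = 6756/2125 - 2*I*sqrt(455)/6375 (O = ((sqrt(-1820) - 7475) + (-6525 - 6268))/(-6375) = ((2*I*sqrt(455) - 7475) - 12793)*(-1/6375) = ((-7475 + 2*I*sqrt(455)) - 12793)*(-1/6375) = (-20268 + 2*I*sqrt(455))*(-1/6375) = 6756/2125 - 2*I*sqrt(455)/6375 ≈ 3.1793 - 0.006692*I)
(O + 13591) + 29443 = ((6756/2125 - 2*I*sqrt(455)/6375) + 13591) + 29443 = (28887631/2125 - 2*I*sqrt(455)/6375) + 29443 = 91454006/2125 - 2*I*sqrt(455)/6375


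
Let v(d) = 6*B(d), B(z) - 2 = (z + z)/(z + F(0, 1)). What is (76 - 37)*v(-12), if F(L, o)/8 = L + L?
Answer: 936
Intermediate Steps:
F(L, o) = 16*L (F(L, o) = 8*(L + L) = 8*(2*L) = 16*L)
B(z) = 4 (B(z) = 2 + (z + z)/(z + 16*0) = 2 + (2*z)/(z + 0) = 2 + (2*z)/z = 2 + 2 = 4)
v(d) = 24 (v(d) = 6*4 = 24)
(76 - 37)*v(-12) = (76 - 37)*24 = 39*24 = 936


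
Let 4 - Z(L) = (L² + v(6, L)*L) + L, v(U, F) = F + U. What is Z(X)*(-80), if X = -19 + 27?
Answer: 14400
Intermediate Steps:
X = 8
Z(L) = 4 - L - L² - L*(6 + L) (Z(L) = 4 - ((L² + (L + 6)*L) + L) = 4 - ((L² + (6 + L)*L) + L) = 4 - ((L² + L*(6 + L)) + L) = 4 - (L + L² + L*(6 + L)) = 4 + (-L - L² - L*(6 + L)) = 4 - L - L² - L*(6 + L))
Z(X)*(-80) = (4 - 7*8 - 2*8²)*(-80) = (4 - 56 - 2*64)*(-80) = (4 - 56 - 128)*(-80) = -180*(-80) = 14400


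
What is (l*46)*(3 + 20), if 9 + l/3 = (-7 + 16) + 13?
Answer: 41262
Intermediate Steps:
l = 39 (l = -27 + 3*((-7 + 16) + 13) = -27 + 3*(9 + 13) = -27 + 3*22 = -27 + 66 = 39)
(l*46)*(3 + 20) = (39*46)*(3 + 20) = 1794*23 = 41262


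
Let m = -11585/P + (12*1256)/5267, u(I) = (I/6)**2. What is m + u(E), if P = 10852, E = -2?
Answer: 980045825/514417356 ≈ 1.9052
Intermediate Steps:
u(I) = I**2/36 (u(I) = (I*(1/6))**2 = (I/6)**2 = I**2/36)
m = 102543149/57157484 (m = -11585/10852 + (12*1256)/5267 = -11585*1/10852 + 15072*(1/5267) = -11585/10852 + 15072/5267 = 102543149/57157484 ≈ 1.7940)
m + u(E) = 102543149/57157484 + (1/36)*(-2)**2 = 102543149/57157484 + (1/36)*4 = 102543149/57157484 + 1/9 = 980045825/514417356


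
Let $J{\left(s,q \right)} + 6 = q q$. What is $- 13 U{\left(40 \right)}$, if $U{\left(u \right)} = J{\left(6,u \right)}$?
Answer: $-20722$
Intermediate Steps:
$J{\left(s,q \right)} = -6 + q^{2}$ ($J{\left(s,q \right)} = -6 + q q = -6 + q^{2}$)
$U{\left(u \right)} = -6 + u^{2}$
$- 13 U{\left(40 \right)} = - 13 \left(-6 + 40^{2}\right) = - 13 \left(-6 + 1600\right) = \left(-13\right) 1594 = -20722$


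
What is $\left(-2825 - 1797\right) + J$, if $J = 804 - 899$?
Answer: $-4717$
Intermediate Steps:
$J = -95$
$\left(-2825 - 1797\right) + J = \left(-2825 - 1797\right) - 95 = -4622 - 95 = -4717$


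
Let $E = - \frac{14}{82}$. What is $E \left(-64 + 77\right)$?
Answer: $- \frac{91}{41} \approx -2.2195$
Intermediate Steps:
$E = - \frac{7}{41}$ ($E = \left(-14\right) \frac{1}{82} = - \frac{7}{41} \approx -0.17073$)
$E \left(-64 + 77\right) = - \frac{7 \left(-64 + 77\right)}{41} = \left(- \frac{7}{41}\right) 13 = - \frac{91}{41}$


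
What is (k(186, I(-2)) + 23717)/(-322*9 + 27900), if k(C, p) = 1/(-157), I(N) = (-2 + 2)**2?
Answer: 1861784/1962657 ≈ 0.94860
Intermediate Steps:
I(N) = 0 (I(N) = 0**2 = 0)
k(C, p) = -1/157
(k(186, I(-2)) + 23717)/(-322*9 + 27900) = (-1/157 + 23717)/(-322*9 + 27900) = 3723568/(157*(-2898 + 27900)) = (3723568/157)/25002 = (3723568/157)*(1/25002) = 1861784/1962657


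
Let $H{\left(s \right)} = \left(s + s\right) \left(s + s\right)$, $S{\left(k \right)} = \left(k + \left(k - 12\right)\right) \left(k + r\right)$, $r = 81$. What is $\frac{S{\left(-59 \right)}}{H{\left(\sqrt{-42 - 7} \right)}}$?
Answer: $\frac{715}{49} \approx 14.592$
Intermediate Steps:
$S{\left(k \right)} = \left(-12 + 2 k\right) \left(81 + k\right)$ ($S{\left(k \right)} = \left(k + \left(k - 12\right)\right) \left(k + 81\right) = \left(k + \left(k - 12\right)\right) \left(81 + k\right) = \left(k + \left(-12 + k\right)\right) \left(81 + k\right) = \left(-12 + 2 k\right) \left(81 + k\right)$)
$H{\left(s \right)} = 4 s^{2}$ ($H{\left(s \right)} = 2 s 2 s = 4 s^{2}$)
$\frac{S{\left(-59 \right)}}{H{\left(\sqrt{-42 - 7} \right)}} = \frac{-972 + 2 \left(-59\right)^{2} + 150 \left(-59\right)}{4 \left(\sqrt{-42 - 7}\right)^{2}} = \frac{-972 + 2 \cdot 3481 - 8850}{4 \left(\sqrt{-49}\right)^{2}} = \frac{-972 + 6962 - 8850}{4 \left(7 i\right)^{2}} = - \frac{2860}{4 \left(-49\right)} = - \frac{2860}{-196} = \left(-2860\right) \left(- \frac{1}{196}\right) = \frac{715}{49}$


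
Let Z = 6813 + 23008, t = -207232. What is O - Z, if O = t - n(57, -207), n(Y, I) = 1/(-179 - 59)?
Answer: -56418613/238 ≈ -2.3705e+5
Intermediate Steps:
n(Y, I) = -1/238 (n(Y, I) = 1/(-238) = -1/238)
Z = 29821
O = -49321215/238 (O = -207232 - 1*(-1/238) = -207232 + 1/238 = -49321215/238 ≈ -2.0723e+5)
O - Z = -49321215/238 - 1*29821 = -49321215/238 - 29821 = -56418613/238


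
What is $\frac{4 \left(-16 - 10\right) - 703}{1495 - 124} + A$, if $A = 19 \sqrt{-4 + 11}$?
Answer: $- \frac{269}{457} + 19 \sqrt{7} \approx 49.681$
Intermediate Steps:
$A = 19 \sqrt{7} \approx 50.269$
$\frac{4 \left(-16 - 10\right) - 703}{1495 - 124} + A = \frac{4 \left(-16 - 10\right) - 703}{1495 - 124} + 19 \sqrt{7} = \frac{4 \left(-26\right) - 703}{1371} + 19 \sqrt{7} = \left(-104 - 703\right) \frac{1}{1371} + 19 \sqrt{7} = \left(-807\right) \frac{1}{1371} + 19 \sqrt{7} = - \frac{269}{457} + 19 \sqrt{7}$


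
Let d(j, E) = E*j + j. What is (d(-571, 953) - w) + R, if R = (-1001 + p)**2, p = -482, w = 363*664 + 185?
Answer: 1413338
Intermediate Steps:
w = 241217 (w = 241032 + 185 = 241217)
d(j, E) = j + E*j
R = 2199289 (R = (-1001 - 482)**2 = (-1483)**2 = 2199289)
(d(-571, 953) - w) + R = (-571*(1 + 953) - 1*241217) + 2199289 = (-571*954 - 241217) + 2199289 = (-544734 - 241217) + 2199289 = -785951 + 2199289 = 1413338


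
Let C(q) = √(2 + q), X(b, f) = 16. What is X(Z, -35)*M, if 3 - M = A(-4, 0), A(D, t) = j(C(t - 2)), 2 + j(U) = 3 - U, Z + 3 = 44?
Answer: 32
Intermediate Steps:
Z = 41 (Z = -3 + 44 = 41)
j(U) = 1 - U (j(U) = -2 + (3 - U) = 1 - U)
A(D, t) = 1 - √t (A(D, t) = 1 - √(2 + (t - 2)) = 1 - √(2 + (-2 + t)) = 1 - √t)
M = 2 (M = 3 - (1 - √0) = 3 - (1 - 1*0) = 3 - (1 + 0) = 3 - 1*1 = 3 - 1 = 2)
X(Z, -35)*M = 16*2 = 32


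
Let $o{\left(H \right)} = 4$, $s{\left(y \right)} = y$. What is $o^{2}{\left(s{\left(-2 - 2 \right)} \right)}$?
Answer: $16$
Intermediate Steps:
$o^{2}{\left(s{\left(-2 - 2 \right)} \right)} = 4^{2} = 16$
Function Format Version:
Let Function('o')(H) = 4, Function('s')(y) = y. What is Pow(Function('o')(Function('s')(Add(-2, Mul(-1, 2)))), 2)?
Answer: 16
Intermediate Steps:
Pow(Function('o')(Function('s')(Add(-2, Mul(-1, 2)))), 2) = Pow(4, 2) = 16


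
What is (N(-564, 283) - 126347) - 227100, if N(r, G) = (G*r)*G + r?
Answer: -45524207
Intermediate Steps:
N(r, G) = r + r*G² (N(r, G) = r*G² + r = r + r*G²)
(N(-564, 283) - 126347) - 227100 = (-564*(1 + 283²) - 126347) - 227100 = (-564*(1 + 80089) - 126347) - 227100 = (-564*80090 - 126347) - 227100 = (-45170760 - 126347) - 227100 = -45297107 - 227100 = -45524207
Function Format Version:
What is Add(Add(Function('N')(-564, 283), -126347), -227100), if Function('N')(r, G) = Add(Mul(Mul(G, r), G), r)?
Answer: -45524207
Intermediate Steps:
Function('N')(r, G) = Add(r, Mul(r, Pow(G, 2))) (Function('N')(r, G) = Add(Mul(r, Pow(G, 2)), r) = Add(r, Mul(r, Pow(G, 2))))
Add(Add(Function('N')(-564, 283), -126347), -227100) = Add(Add(Mul(-564, Add(1, Pow(283, 2))), -126347), -227100) = Add(Add(Mul(-564, Add(1, 80089)), -126347), -227100) = Add(Add(Mul(-564, 80090), -126347), -227100) = Add(Add(-45170760, -126347), -227100) = Add(-45297107, -227100) = -45524207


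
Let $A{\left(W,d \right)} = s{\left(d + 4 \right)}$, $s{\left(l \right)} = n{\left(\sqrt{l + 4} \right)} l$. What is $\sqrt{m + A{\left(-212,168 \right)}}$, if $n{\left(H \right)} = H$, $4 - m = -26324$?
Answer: $2 \sqrt{6582 + 172 \sqrt{11}} \approx 169.14$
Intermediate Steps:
$m = 26328$ ($m = 4 - -26324 = 4 + 26324 = 26328$)
$s{\left(l \right)} = l \sqrt{4 + l}$ ($s{\left(l \right)} = \sqrt{l + 4} l = \sqrt{4 + l} l = l \sqrt{4 + l}$)
$A{\left(W,d \right)} = \sqrt{8 + d} \left(4 + d\right)$ ($A{\left(W,d \right)} = \left(d + 4\right) \sqrt{4 + \left(d + 4\right)} = \left(4 + d\right) \sqrt{4 + \left(4 + d\right)} = \left(4 + d\right) \sqrt{8 + d} = \sqrt{8 + d} \left(4 + d\right)$)
$\sqrt{m + A{\left(-212,168 \right)}} = \sqrt{26328 + \sqrt{8 + 168} \left(4 + 168\right)} = \sqrt{26328 + \sqrt{176} \cdot 172} = \sqrt{26328 + 4 \sqrt{11} \cdot 172} = \sqrt{26328 + 688 \sqrt{11}}$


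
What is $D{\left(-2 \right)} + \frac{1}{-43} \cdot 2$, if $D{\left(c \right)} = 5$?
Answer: $\frac{213}{43} \approx 4.9535$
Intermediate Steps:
$D{\left(-2 \right)} + \frac{1}{-43} \cdot 2 = 5 + \frac{1}{-43} \cdot 2 = 5 - \frac{2}{43} = \frac{213}{43}$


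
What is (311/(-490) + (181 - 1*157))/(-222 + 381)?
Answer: 11449/77910 ≈ 0.14695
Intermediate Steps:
(311/(-490) + (181 - 1*157))/(-222 + 381) = (311*(-1/490) + (181 - 157))/159 = (-311/490 + 24)*(1/159) = (11449/490)*(1/159) = 11449/77910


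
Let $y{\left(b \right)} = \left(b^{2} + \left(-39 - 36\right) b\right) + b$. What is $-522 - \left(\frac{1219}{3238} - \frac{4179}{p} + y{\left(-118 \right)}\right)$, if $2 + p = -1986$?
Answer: $- \frac{10658291329}{459796} \approx -23180.0$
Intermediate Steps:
$p = -1988$ ($p = -2 - 1986 = -1988$)
$y{\left(b \right)} = b^{2} - 74 b$ ($y{\left(b \right)} = \left(b^{2} - 75 b\right) + b = b^{2} - 74 b$)
$-522 - \left(\frac{1219}{3238} - \frac{4179}{p} + y{\left(-118 \right)}\right) = -522 + \left(\left(\frac{4179}{-1988} - \frac{1219}{3238}\right) - - 118 \left(-74 - 118\right)\right) = -522 + \left(\left(4179 \left(- \frac{1}{1988}\right) - \frac{1219}{3238}\right) - \left(-118\right) \left(-192\right)\right) = -522 - \frac{10418277817}{459796} = - \frac{10658291329}{459796}$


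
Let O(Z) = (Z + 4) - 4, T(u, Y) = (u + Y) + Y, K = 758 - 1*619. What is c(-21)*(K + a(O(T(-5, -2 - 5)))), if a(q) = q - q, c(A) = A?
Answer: -2919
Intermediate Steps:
K = 139 (K = 758 - 619 = 139)
T(u, Y) = u + 2*Y (T(u, Y) = (Y + u) + Y = u + 2*Y)
O(Z) = Z (O(Z) = (4 + Z) - 4 = Z)
a(q) = 0
c(-21)*(K + a(O(T(-5, -2 - 5)))) = -21*(139 + 0) = -21*139 = -2919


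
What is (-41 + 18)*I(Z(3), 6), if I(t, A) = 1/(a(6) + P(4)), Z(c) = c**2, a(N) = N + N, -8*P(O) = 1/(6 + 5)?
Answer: -2024/1055 ≈ -1.9185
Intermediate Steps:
P(O) = -1/88 (P(O) = -1/(8*(6 + 5)) = -1/8/11 = -1/8*1/11 = -1/88)
a(N) = 2*N
I(t, A) = 88/1055 (I(t, A) = 1/(2*6 - 1/88) = 1/(12 - 1/88) = 1/(1055/88) = 88/1055)
(-41 + 18)*I(Z(3), 6) = (-41 + 18)*(88/1055) = -23*88/1055 = -2024/1055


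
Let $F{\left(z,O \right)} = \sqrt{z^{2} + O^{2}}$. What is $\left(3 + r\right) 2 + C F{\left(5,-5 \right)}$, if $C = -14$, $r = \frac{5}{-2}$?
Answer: $1 - 70 \sqrt{2} \approx -97.995$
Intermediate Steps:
$r = - \frac{5}{2}$ ($r = 5 \left(- \frac{1}{2}\right) = - \frac{5}{2} \approx -2.5$)
$F{\left(z,O \right)} = \sqrt{O^{2} + z^{2}}$
$\left(3 + r\right) 2 + C F{\left(5,-5 \right)} = \left(3 - \frac{5}{2}\right) 2 - 14 \sqrt{\left(-5\right)^{2} + 5^{2}} = \frac{1}{2} \cdot 2 - 14 \sqrt{25 + 25} = 1 - 14 \sqrt{50} = 1 - 14 \cdot 5 \sqrt{2} = 1 - 70 \sqrt{2}$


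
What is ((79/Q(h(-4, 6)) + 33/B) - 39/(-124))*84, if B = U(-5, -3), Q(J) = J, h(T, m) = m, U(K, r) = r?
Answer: 6461/31 ≈ 208.42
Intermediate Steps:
B = -3
((79/Q(h(-4, 6)) + 33/B) - 39/(-124))*84 = ((79/6 + 33/(-3)) - 39/(-124))*84 = ((79*(1/6) + 33*(-1/3)) - 39*(-1/124))*84 = ((79/6 - 11) + 39/124)*84 = (13/6 + 39/124)*84 = (923/372)*84 = 6461/31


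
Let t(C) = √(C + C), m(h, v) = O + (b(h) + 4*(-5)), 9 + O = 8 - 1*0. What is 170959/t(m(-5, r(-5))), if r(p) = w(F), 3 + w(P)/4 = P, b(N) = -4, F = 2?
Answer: -170959*I*√2/10 ≈ -24177.0*I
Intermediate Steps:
O = -1 (O = -9 + (8 - 1*0) = -9 + (8 + 0) = -9 + 8 = -1)
w(P) = -12 + 4*P
r(p) = -4 (r(p) = -12 + 4*2 = -12 + 8 = -4)
m(h, v) = -25 (m(h, v) = -1 + (-4 + 4*(-5)) = -1 + (-4 - 20) = -1 - 24 = -25)
t(C) = √2*√C (t(C) = √(2*C) = √2*√C)
170959/t(m(-5, r(-5))) = 170959/((√2*√(-25))) = 170959/((√2*(5*I))) = 170959/((5*I*√2)) = 170959*(-I*√2/10) = -170959*I*√2/10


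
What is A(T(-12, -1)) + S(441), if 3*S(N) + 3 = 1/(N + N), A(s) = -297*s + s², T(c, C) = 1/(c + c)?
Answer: 963323/84672 ≈ 11.377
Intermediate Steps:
T(c, C) = 1/(2*c)
A(s) = s² - 297*s
S(N) = -1 + 1/(6*N) (S(N) = -1 + 1/(3*(N + N)) = -1 + 1/(3*((2*N))) = -1 + (1/(2*N))/3 = -1 + 1/(6*N))
A(T(-12, -1)) + S(441) = ((½)/(-12))*(-297 + (½)/(-12)) + (⅙ - 1*441)/441 = ((½)*(-1/12))*(-297 + (½)*(-1/12)) + (⅙ - 441)/441 = -(-297 - 1/24)/24 + (1/441)*(-2645/6) = -1/24*(-7129/24) - 2645/2646 = 7129/576 - 2645/2646 = 963323/84672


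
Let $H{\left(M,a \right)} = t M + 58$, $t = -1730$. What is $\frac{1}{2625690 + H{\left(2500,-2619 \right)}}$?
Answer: $- \frac{1}{1699252} \approx -5.8849 \cdot 10^{-7}$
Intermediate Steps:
$H{\left(M,a \right)} = 58 - 1730 M$ ($H{\left(M,a \right)} = - 1730 M + 58 = 58 - 1730 M$)
$\frac{1}{2625690 + H{\left(2500,-2619 \right)}} = \frac{1}{2625690 + \left(58 - 4325000\right)} = \frac{1}{2625690 - 4324942} = \frac{1}{-1699252} = - \frac{1}{1699252}$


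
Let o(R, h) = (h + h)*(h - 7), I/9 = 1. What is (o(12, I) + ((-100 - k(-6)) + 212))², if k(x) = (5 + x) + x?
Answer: 24025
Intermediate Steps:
I = 9 (I = 9*1 = 9)
k(x) = 5 + 2*x
o(R, h) = 2*h*(-7 + h) (o(R, h) = (2*h)*(-7 + h) = 2*h*(-7 + h))
(o(12, I) + ((-100 - k(-6)) + 212))² = (2*9*(-7 + 9) + ((-100 - (5 + 2*(-6))) + 212))² = (2*9*2 + ((-100 - (5 - 12)) + 212))² = (36 + ((-100 - 1*(-7)) + 212))² = (36 + ((-100 + 7) + 212))² = (36 + (-93 + 212))² = (36 + 119)² = 155² = 24025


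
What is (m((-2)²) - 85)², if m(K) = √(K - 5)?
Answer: (85 - I)² ≈ 7224.0 - 170.0*I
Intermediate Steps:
m(K) = √(-5 + K)
(m((-2)²) - 85)² = (√(-5 + (-2)²) - 85)² = (√(-5 + 4) - 85)² = (√(-1) - 85)² = (I - 85)² = (-85 + I)²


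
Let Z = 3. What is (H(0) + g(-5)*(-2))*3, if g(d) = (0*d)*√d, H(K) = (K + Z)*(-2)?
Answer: -18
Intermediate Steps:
H(K) = -6 - 2*K (H(K) = (K + 3)*(-2) = (3 + K)*(-2) = -6 - 2*K)
g(d) = 0 (g(d) = 0*√d = 0)
(H(0) + g(-5)*(-2))*3 = ((-6 - 2*0) + 0*(-2))*3 = ((-6 + 0) + 0)*3 = (-6 + 0)*3 = -6*3 = -18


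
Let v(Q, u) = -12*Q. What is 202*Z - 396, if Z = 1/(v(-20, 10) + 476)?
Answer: -141667/358 ≈ -395.72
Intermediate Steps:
Z = 1/716 (Z = 1/(-12*(-20) + 476) = 1/(240 + 476) = 1/716 ≈ 0.0013966)
202*Z - 396 = 202*(1/716) - 396 = 101/358 - 396 = -141667/358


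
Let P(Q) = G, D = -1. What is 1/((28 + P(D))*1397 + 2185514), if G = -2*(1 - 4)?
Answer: 1/2233012 ≈ 4.4783e-7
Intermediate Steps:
G = 6 (G = -2*(-3) = 6)
P(Q) = 6
1/((28 + P(D))*1397 + 2185514) = 1/((28 + 6)*1397 + 2185514) = 1/(34*1397 + 2185514) = 1/(47498 + 2185514) = 1/2233012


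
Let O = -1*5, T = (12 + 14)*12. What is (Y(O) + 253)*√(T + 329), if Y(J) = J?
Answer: 248*√641 ≈ 6278.9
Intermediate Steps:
T = 312 (T = 26*12 = 312)
O = -5
(Y(O) + 253)*√(T + 329) = (-5 + 253)*√(312 + 329) = 248*√641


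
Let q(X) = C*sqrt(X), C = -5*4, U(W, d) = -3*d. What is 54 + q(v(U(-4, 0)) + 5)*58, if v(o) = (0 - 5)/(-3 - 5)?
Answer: 54 - 870*sqrt(10) ≈ -2697.2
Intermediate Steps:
v(o) = 5/8 (v(o) = -5/(-8) = -5*(-1/8) = 5/8)
C = -20
q(X) = -20*sqrt(X)
54 + q(v(U(-4, 0)) + 5)*58 = 54 - 20*sqrt(5/8 + 5)*58 = 54 - 15*sqrt(10)*58 = 54 - 870*sqrt(10)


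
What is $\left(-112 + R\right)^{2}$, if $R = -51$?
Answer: $26569$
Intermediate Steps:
$\left(-112 + R\right)^{2} = \left(-112 - 51\right)^{2} = \left(-163\right)^{2} = 26569$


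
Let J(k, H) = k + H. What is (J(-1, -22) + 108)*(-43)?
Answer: -3655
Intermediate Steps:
J(k, H) = H + k
(J(-1, -22) + 108)*(-43) = ((-22 - 1) + 108)*(-43) = (-23 + 108)*(-43) = 85*(-43) = -3655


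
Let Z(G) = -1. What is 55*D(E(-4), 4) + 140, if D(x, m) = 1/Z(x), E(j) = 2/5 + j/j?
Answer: 85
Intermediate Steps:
E(j) = 7/5 (E(j) = 2*(1/5) + 1 = 2/5 + 1 = 7/5)
D(x, m) = -1 (D(x, m) = 1/(-1) = -1)
55*D(E(-4), 4) + 140 = 55*(-1) + 140 = -55 + 140 = 85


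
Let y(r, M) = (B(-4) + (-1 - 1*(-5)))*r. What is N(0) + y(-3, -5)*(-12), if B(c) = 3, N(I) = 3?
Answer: 255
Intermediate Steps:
y(r, M) = 7*r (y(r, M) = (3 + (-1 - 1*(-5)))*r = (3 + (-1 + 5))*r = (3 + 4)*r = 7*r)
N(0) + y(-3, -5)*(-12) = 3 + (7*(-3))*(-12) = 3 - 21*(-12) = 3 + 252 = 255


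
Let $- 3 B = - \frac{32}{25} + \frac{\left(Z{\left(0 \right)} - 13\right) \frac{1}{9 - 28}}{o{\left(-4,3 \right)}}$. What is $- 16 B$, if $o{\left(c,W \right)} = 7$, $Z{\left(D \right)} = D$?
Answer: $- \frac{62896}{9975} \approx -6.3054$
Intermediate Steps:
$B = \frac{3931}{9975}$ ($B = - \frac{- \frac{32}{25} + \frac{\left(0 - 13\right) \frac{1}{9 - 28}}{7}}{3} = - \frac{\left(-32\right) \frac{1}{25} + - \frac{13}{-19} \cdot \frac{1}{7}}{3} = - \frac{- \frac{32}{25} + \left(-13\right) \left(- \frac{1}{19}\right) \frac{1}{7}}{3} = - \frac{- \frac{32}{25} + \frac{13}{19} \cdot \frac{1}{7}}{3} = - \frac{- \frac{32}{25} + \frac{13}{133}}{3} = \left(- \frac{1}{3}\right) \left(- \frac{3931}{3325}\right) = \frac{3931}{9975} \approx 0.39409$)
$- 16 B = \left(-16\right) \frac{3931}{9975} = - \frac{62896}{9975}$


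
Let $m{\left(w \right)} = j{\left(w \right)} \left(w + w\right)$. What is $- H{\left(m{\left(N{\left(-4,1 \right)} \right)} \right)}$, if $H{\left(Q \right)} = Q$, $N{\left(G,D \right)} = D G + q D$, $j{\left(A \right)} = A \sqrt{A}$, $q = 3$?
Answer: $- 2 i \approx - 2.0 i$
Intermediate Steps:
$j{\left(A \right)} = A^{\frac{3}{2}}$
$N{\left(G,D \right)} = 3 D + D G$ ($N{\left(G,D \right)} = D G + 3 D = 3 D + D G$)
$m{\left(w \right)} = 2 w^{\frac{5}{2}}$ ($m{\left(w \right)} = w^{\frac{3}{2}} \left(w + w\right) = w^{\frac{3}{2}} \cdot 2 w = 2 w^{\frac{5}{2}}$)
$- H{\left(m{\left(N{\left(-4,1 \right)} \right)} \right)} = - 2 \left(1 \left(3 - 4\right)\right)^{\frac{5}{2}} = - 2 \left(1 \left(-1\right)\right)^{\frac{5}{2}} = - 2 \left(-1\right)^{\frac{5}{2}} = - 2 i$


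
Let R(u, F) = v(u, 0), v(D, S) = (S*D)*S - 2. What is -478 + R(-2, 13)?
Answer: -480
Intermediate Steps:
v(D, S) = -2 + D*S² (v(D, S) = (D*S)*S - 2 = D*S² - 2 = -2 + D*S²)
R(u, F) = -2 (R(u, F) = -2 + u*0² = -2 + u*0 = -2 + 0 = -2)
-478 + R(-2, 13) = -478 - 2 = -480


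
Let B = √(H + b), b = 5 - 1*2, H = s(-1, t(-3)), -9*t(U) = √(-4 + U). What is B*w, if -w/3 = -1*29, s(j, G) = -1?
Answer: 87*√2 ≈ 123.04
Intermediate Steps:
t(U) = -√(-4 + U)/9
H = -1
w = 87 (w = -(-3)*29 = -3*(-29) = 87)
b = 3 (b = 5 - 2 = 3)
B = √2 (B = √(-1 + 3) = √2 ≈ 1.4142)
B*w = √2*87 = 87*√2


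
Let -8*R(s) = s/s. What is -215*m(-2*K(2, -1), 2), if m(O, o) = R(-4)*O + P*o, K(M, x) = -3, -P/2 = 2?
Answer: 7525/4 ≈ 1881.3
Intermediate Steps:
R(s) = -⅛ (R(s) = -s/(8*s) = -⅛*1 = -⅛)
P = -4 (P = -2*2 = -4)
m(O, o) = -4*o - O/8 (m(O, o) = -O/8 - 4*o = -4*o - O/8)
-215*m(-2*K(2, -1), 2) = -215*(-4*2 - (-1)*(-3)/4) = -215*(-8 - ⅛*6) = -215*(-8 - ¾) = -215*(-35/4) = 7525/4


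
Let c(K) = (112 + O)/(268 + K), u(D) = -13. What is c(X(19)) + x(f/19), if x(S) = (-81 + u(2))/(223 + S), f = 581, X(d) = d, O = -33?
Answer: -65980/691383 ≈ -0.095432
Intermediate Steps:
x(S) = -94/(223 + S) (x(S) = (-81 - 13)/(223 + S) = -94/(223 + S))
c(K) = 79/(268 + K) (c(K) = (112 - 33)/(268 + K) = 79/(268 + K))
c(X(19)) + x(f/19) = 79/(268 + 19) - 94/(223 + 581/19) = 79/287 - 94/(223 + 581*(1/19)) = 79*(1/287) - 94/(223 + 581/19) = 79/287 - 94/4818/19 = 79/287 - 94*19/4818 = 79/287 - 893/2409 = -65980/691383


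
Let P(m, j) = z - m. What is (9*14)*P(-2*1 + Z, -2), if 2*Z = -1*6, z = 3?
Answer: 1008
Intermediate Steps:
Z = -3 (Z = (-1*6)/2 = (½)*(-6) = -3)
P(m, j) = 3 - m
(9*14)*P(-2*1 + Z, -2) = (9*14)*(3 - (-2*1 - 3)) = 126*(3 - (-2 - 3)) = 126*(3 - 1*(-5)) = 126*(3 + 5) = 126*8 = 1008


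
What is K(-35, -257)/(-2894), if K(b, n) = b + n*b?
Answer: -4480/1447 ≈ -3.0961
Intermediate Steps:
K(b, n) = b + b*n
K(-35, -257)/(-2894) = -35*(1 - 257)/(-2894) = -35*(-256)*(-1/2894) = 8960*(-1/2894) = -4480/1447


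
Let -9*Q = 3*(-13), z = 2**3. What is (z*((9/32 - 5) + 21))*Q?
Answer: 6773/12 ≈ 564.42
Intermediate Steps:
z = 8
Q = 13/3 (Q = -(-13)/3 = -1/9*(-39) = 13/3 ≈ 4.3333)
(z*((9/32 - 5) + 21))*Q = (8*((9/32 - 5) + 21))*(13/3) = (8*(-151/32 + 21))*(13/3) = (8*(521/32))*(13/3) = (521/4)*(13/3) = 6773/12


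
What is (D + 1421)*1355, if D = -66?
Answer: 1836025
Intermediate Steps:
(D + 1421)*1355 = (-66 + 1421)*1355 = 1355*1355 = 1836025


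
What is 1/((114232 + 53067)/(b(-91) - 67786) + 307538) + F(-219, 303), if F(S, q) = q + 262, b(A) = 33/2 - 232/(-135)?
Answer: 289026788397711/511551834928 ≈ 565.00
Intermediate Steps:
b(A) = 4919/270 (b(A) = 33*(1/2) - 232*(-1/135) = 33/2 + 232/135 = 4919/270)
F(S, q) = 262 + q
1/((114232 + 53067)/(b(-91) - 67786) + 307538) + F(-219, 303) = 1/((114232 + 53067)/(4919/270 - 67786) + 307538) + (262 + 303) = 1/(167299/(-18297301/270) + 307538) + 565 = 1/(167299*(-270/18297301) + 307538) + 565 = 1/(-4106430/1663391 + 307538) + 565 = 1/(511551834928/1663391) + 565 = 1663391/511551834928 + 565 = 289026788397711/511551834928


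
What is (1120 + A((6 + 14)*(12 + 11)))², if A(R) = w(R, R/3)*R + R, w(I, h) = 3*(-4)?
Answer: 15523600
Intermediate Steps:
w(I, h) = -12
A(R) = -11*R (A(R) = -12*R + R = -11*R)
(1120 + A((6 + 14)*(12 + 11)))² = (1120 - 11*(6 + 14)*(12 + 11))² = (1120 - 220*23)² = (1120 - 11*460)² = (1120 - 5060)² = (-3940)² = 15523600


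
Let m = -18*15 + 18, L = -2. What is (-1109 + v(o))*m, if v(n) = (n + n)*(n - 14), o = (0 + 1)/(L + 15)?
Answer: 47321316/169 ≈ 2.8001e+5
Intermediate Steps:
m = -252 (m = -270 + 18 = -252)
o = 1/13 (o = (0 + 1)/(-2 + 15) = 1/13 ≈ 0.076923)
v(n) = 2*n*(-14 + n) (v(n) = (2*n)*(-14 + n) = 2*n*(-14 + n))
(-1109 + v(o))*m = (-1109 + 2*(1/13)*(-14 + 1/13))*(-252) = (-1109 + 2*(1/13)*(-181/13))*(-252) = (-1109 - 362/169)*(-252) = -187783/169*(-252) = 47321316/169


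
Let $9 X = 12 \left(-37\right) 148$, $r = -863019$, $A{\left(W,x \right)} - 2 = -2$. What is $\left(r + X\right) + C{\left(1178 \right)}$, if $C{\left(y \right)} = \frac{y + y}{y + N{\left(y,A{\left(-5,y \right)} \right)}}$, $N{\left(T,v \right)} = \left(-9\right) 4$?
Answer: $- \frac{1490855197}{1713} \approx -8.7032 \cdot 10^{5}$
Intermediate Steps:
$A{\left(W,x \right)} = 0$ ($A{\left(W,x \right)} = 2 - 2 = 0$)
$N{\left(T,v \right)} = -36$
$C{\left(y \right)} = \frac{2 y}{-36 + y}$ ($C{\left(y \right)} = \frac{y + y}{y - 36} = \frac{2 y}{-36 + y}$)
$X = - \frac{21904}{3}$ ($X = \frac{12 \left(-37\right) 148}{9} = \frac{\left(-444\right) 148}{9} = \frac{1}{9} \left(-65712\right) = - \frac{21904}{3} \approx -7301.3$)
$\left(r + X\right) + C{\left(1178 \right)} = \left(-863019 - \frac{21904}{3}\right) + 2 \cdot 1178 \frac{1}{-36 + 1178} = - \frac{2610961}{3} + 2 \cdot 1178 \cdot \frac{1}{1142} = - \frac{2610961}{3} + \frac{1178}{571} = - \frac{1490855197}{1713}$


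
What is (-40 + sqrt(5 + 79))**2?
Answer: 1684 - 160*sqrt(21) ≈ 950.79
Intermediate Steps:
(-40 + sqrt(5 + 79))**2 = (-40 + sqrt(84))**2 = (-40 + 2*sqrt(21))**2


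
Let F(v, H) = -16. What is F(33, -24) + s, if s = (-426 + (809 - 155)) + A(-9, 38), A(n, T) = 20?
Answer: 232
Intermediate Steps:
s = 248 (s = (-426 + (809 - 155)) + 20 = (-426 + 654) + 20 = 228 + 20 = 248)
F(33, -24) + s = -16 + 248 = 232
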